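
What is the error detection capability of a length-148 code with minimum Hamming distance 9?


Detection capability = d_min - 1 = 9 - 1 = 8

8 errors


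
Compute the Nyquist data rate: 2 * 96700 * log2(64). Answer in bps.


Rate = 2 * B * log2(M) = 2 * 96700 * 6.0 = 1160400.0

1160400.0 bps


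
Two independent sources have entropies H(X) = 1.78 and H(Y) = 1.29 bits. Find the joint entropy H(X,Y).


For independent variables, H(X,Y) = H(X) + H(Y) = 1.78 + 1.29 = 3.07

3.07 bits


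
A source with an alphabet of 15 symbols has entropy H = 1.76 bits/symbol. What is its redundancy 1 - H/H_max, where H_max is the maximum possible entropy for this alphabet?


H_max = log2(K) = log2(15) = 3.9069 bits/symbol. Redundancy = 1 - H/H_max = 1 - 1.76/3.9069 = 1 - 0.4505 = 0.5495

0.5495


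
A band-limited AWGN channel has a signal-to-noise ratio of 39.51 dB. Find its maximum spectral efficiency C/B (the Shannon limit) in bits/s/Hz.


SNR_linear = 10^(39.51/10) = 8933.0548; C/B = log2(1 + SNR_linear) = log2(1 + 8933.0548) = 13.1251

13.1251 bits/s/Hz


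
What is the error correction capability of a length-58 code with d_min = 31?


Correction capability = floor((d-1)/2) = floor((31-1)/2) = 15

15 errors


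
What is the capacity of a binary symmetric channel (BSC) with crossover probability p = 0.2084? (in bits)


H(p) = -p*log2(p) - (1-p)*log2(1-p) = -0.2084*log2(0.2084) - 0.7916*log2(0.7916) = 0.471520 + 0.266893 = 0.7384. C = 1 - H(p) = 1 - 0.7384 = 0.2616

0.2616 bits


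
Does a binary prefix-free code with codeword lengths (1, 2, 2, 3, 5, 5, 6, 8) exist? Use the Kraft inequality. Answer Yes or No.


Kraft sum = sum(2^(-l_i)) = 1.207, need <= 1. Result: violated (a binary prefix-free code with these lengths cannot exist)

No


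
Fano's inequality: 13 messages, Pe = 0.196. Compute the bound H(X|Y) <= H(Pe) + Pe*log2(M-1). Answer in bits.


H(Pe) = -Pe*log2(Pe) - (1-Pe)*log2(1-Pe) = -0.196*log2(0.196) - 0.804*log2(0.804) = 0.460811 + 0.253045 = 0.7139. Pe*log2(M-1) = 0.196*log2(12) = 0.702653. Bound = H(Pe) + Pe*log2(M-1) = 0.460811 + 0.253045 + 0.702653 = 1.4165

1.4165 bits


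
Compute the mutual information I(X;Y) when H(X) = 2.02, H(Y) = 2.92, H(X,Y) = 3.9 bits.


I(X;Y) = H(X) + H(Y) - H(X,Y) = 2.02 + 2.92 - 3.9 = 1.04

1.04 bits


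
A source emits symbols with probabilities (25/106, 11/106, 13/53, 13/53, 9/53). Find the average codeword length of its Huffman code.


Huffman construction (repeatedly merge the two least-probable nodes; each merge adds 1 bit to every symbol beneath it): 11/106 + 9/53 = 29/106; 25/106 + 13/53 = 51/106; 13/53 + 29/106 = 55/106; 51/106 + 55/106 = 1. Resulting codeword lengths (in the order the probabilities were given): (2, 3, 2, 2, 3). L_avg = sum(p_i * l_i) = 25/106*2 + 11/106*3 + 13/53*2 + 13/53*2 + 9/53*3 = 241/106 = 2.2736

2.2736 bits


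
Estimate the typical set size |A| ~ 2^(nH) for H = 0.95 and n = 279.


log2|A_typical| = nH = 279 * 0.95 = 265.05, so |A_typical| ~ 2^265.05 = 6.138e+79

6.138e+79


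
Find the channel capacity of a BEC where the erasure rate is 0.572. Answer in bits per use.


C = 1 - epsilon = 1 - 0.572 = 0.428

0.428 bits


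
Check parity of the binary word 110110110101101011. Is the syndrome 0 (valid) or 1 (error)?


Syndrome = XOR of all bits = 1 XOR 1 XOR 0 XOR 1 XOR 1 XOR 0 XOR 1 XOR 1 XOR 0 XOR 1 XOR 0 XOR 1 XOR 1 XOR 0 XOR 1 XOR 0 XOR 1 XOR 1 = 0

0


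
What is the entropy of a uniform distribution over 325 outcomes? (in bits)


H = log2(n) = log2(325) = 8.3443

8.3443 bits


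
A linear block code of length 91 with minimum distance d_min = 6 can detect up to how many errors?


Detection capability = d_min - 1 = 6 - 1 = 5

5 errors


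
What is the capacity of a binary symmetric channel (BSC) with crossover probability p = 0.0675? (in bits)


H(p) = -p*log2(p) - (1-p)*log2(1-p) = -0.0675*log2(0.0675) - 0.9325*log2(0.9325) = 0.262505 + 0.094019 = 0.3565. C = 1 - H(p) = 1 - 0.3565 = 0.6435

0.6435 bits


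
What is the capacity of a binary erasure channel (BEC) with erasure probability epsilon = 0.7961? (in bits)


C = 1 - epsilon = 1 - 0.7961 = 0.2039

0.2039 bits


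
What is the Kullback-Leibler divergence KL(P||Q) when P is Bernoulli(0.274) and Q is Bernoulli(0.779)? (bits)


KL = p*log2(p/q) + (1-p)*log2((1-p)/(1-q)) = 0.274*log2(0.274/0.779) + 0.726*log2(0.726/0.221) = 0.8327

0.8327 bits


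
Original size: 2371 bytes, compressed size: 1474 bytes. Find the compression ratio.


Ratio = original / compressed = 2371 / 1474 = 1.6085

1.6085


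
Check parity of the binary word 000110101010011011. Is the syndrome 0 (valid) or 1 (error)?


Syndrome = XOR of all bits = 0 XOR 0 XOR 0 XOR 1 XOR 1 XOR 0 XOR 1 XOR 0 XOR 1 XOR 0 XOR 1 XOR 0 XOR 0 XOR 1 XOR 1 XOR 0 XOR 1 XOR 1 = 1

1


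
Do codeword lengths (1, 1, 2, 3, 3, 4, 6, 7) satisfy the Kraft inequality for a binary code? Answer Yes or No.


Kraft sum = sum(2^(-l_i)) = 1.5859, need <= 1. Result: violated (a binary prefix-free code with these lengths cannot exist)

No


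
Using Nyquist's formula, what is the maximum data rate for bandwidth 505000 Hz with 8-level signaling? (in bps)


Rate = 2 * B * log2(M) = 2 * 505000 * 3.0 = 3030000.0

3030000.0 bps


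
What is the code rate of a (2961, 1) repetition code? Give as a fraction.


Rate = k/n = 1/2961

1/2961


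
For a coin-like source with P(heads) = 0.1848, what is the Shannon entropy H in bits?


H = -p*log2(p) - (1-p)*log2(1-p). -0.1848*log2(0.1848) = 0.450166; -0.8152*log2(0.8152) = 0.240300. H = 0.450166 + 0.240300 = 0.6905

0.6905 bits


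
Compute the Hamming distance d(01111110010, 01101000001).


Count differing positions: . . . ^ . ^ ^ . . ^ ^ = 5 differences

5


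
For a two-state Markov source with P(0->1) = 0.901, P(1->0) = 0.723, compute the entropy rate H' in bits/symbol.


Stationary distribution: pi_0 = p10/(p01+p10) = 0.4452, pi_1 = 0.5548. Entropy rate H' = pi_0*H(p01) + pi_1*H(p10) = 0.4452*0.4658 + 0.5548*0.8513 = 0.6797

0.6797 bits/symbol


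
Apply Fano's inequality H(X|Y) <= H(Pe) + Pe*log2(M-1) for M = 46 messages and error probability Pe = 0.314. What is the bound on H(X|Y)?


H(Pe) = -Pe*log2(Pe) - (1-Pe)*log2(1-Pe) = -0.314*log2(0.314) - 0.686*log2(0.686) = 0.524745 + 0.372992 = 0.8977. Pe*log2(M-1) = 0.314*log2(45) = 1.724442. Bound = H(Pe) + Pe*log2(M-1) = 0.524745 + 0.372992 + 1.724442 = 2.6222

2.6222 bits


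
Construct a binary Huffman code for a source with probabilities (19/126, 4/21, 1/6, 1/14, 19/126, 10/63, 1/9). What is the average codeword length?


Huffman construction (repeatedly merge the two least-probable nodes; each merge adds 1 bit to every symbol beneath it): 1/14 + 1/9 = 23/126; 19/126 + 19/126 = 19/63; 10/63 + 1/6 = 41/126; 23/126 + 4/21 = 47/126; 19/63 + 41/126 = 79/126; 47/126 + 79/126 = 1. Resulting codeword lengths (in the order the probabilities were given): (3, 2, 3, 3, 3, 3, 3). L_avg = sum(p_i * l_i) = 19/126*3 + 4/21*2 + 1/6*3 + 1/14*3 + 19/126*3 + 10/63*3 + 1/9*3 = 59/21 = 2.8095

2.8095 bits


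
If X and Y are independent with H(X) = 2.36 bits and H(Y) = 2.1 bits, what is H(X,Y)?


For independent variables, H(X,Y) = H(X) + H(Y) = 2.36 + 2.1 = 4.46

4.46 bits


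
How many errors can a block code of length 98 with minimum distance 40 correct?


Correction capability = floor((d-1)/2) = floor((40-1)/2) = 19

19 errors


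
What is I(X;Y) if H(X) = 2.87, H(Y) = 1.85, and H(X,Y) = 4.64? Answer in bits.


I(X;Y) = H(X) + H(Y) - H(X,Y) = 2.87 + 1.85 - 4.64 = 0.08

0.08 bits


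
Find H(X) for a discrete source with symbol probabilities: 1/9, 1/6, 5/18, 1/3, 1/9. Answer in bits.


H = -sum(p_i * log2(p_i)). Terms: -(1/9)*log2(1/9) = 0.352214; -(1/6)*log2(1/6) = 0.430827; -(5/18)*log2(5/18) = 0.513332; -(1/3)*log2(1/3) = 0.528321; -(1/9)*log2(1/9) = 0.352214. H = 0.352214 + 0.430827 + 0.513332 + 0.528321 + 0.352214 = 2.1769

2.1769 bits


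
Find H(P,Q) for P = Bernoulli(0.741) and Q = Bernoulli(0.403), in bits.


H(P,Q) = -p*log2(q) - (1-p)*log2(1-q). -0.741*log2(0.403) = 0.971561; -0.259*log2(0.597) = 0.192747. H(P,Q) = 0.971561 + 0.192747 = 1.1643

1.1643 bits


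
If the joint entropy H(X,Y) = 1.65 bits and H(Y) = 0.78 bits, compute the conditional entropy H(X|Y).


H(X|Y) = H(X,Y) - H(Y) = 1.65 - 0.78 = 0.87

0.87 bits


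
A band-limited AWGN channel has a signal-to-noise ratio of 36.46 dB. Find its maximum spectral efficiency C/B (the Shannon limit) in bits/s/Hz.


SNR_linear = 10^(36.46/10) = 4425.8837; C/B = log2(1 + SNR_linear) = log2(1 + 4425.8837) = 12.1121

12.1121 bits/s/Hz


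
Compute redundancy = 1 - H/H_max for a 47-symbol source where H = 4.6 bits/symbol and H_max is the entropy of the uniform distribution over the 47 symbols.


H_max = log2(K) = log2(47) = 5.5546 bits/symbol. Redundancy = 1 - H/H_max = 1 - 4.6/5.5546 = 1 - 0.8281 = 0.1719

0.1719


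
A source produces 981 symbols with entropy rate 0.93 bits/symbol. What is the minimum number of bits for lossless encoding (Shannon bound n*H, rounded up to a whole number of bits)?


Minimum bits >= n * H = 981 * 0.93 = 912.33, rounded up to a whole number of bits = 913

913 bits


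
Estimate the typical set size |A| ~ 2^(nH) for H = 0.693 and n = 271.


log2|A_typical| = nH = 271 * 0.693 = 187.803, so |A_typical| ~ 2^187.803 = 3.422e+56

3.422e+56


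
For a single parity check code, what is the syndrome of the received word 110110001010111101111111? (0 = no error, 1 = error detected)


Syndrome = XOR of all bits = 1 XOR 1 XOR 0 XOR 1 XOR 1 XOR 0 XOR 0 XOR 0 XOR 1 XOR 0 XOR 1 XOR 0 XOR 1 XOR 1 XOR 1 XOR 1 XOR 0 XOR 1 XOR 1 XOR 1 XOR 1 XOR 1 XOR 1 XOR 1 = 1

1


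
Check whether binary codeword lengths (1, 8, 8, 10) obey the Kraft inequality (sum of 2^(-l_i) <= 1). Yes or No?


Kraft sum = sum(2^(-l_i)) = 0.5088, need <= 1. Result: satisfied (a binary prefix-free code with these lengths exists)

Yes


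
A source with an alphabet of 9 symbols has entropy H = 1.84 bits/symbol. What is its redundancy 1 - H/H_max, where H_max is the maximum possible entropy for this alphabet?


H_max = log2(K) = log2(9) = 3.1699 bits/symbol. Redundancy = 1 - H/H_max = 1 - 1.84/3.1699 = 1 - 0.5805 = 0.4195

0.4195


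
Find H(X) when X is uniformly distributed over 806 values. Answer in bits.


H = log2(n) = log2(806) = 9.6546

9.6546 bits


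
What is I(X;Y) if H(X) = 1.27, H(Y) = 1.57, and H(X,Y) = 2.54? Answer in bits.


I(X;Y) = H(X) + H(Y) - H(X,Y) = 1.27 + 1.57 - 2.54 = 0.3

0.3 bits


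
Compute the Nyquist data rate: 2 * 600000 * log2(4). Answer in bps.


Rate = 2 * B * log2(M) = 2 * 600000 * 2.0 = 2400000.0

2400000.0 bps


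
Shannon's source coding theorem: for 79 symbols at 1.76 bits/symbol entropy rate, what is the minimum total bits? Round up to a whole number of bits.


Minimum bits >= n * H = 79 * 1.76 = 139.04, rounded up to a whole number of bits = 140

140 bits


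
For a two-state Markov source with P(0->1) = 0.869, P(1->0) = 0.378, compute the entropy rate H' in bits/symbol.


Stationary distribution: pi_0 = p10/(p01+p10) = 0.3031, pi_1 = 0.6969. Entropy rate H' = pi_0*H(p01) + pi_1*H(p10) = 0.3031*0.5602 + 0.6969*0.9566 = 0.8364

0.8364 bits/symbol


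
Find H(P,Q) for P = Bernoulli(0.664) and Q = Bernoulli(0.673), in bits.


H(P,Q) = -p*log2(q) - (1-p)*log2(1-q). -0.664*log2(0.673) = 0.379358; -0.336*log2(0.327) = 0.541846. H(P,Q) = 0.379358 + 0.541846 = 0.9212

0.9212 bits


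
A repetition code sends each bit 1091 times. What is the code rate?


Rate = k/n = 1/1091

1/1091


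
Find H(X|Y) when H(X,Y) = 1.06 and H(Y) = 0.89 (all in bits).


H(X|Y) = H(X,Y) - H(Y) = 1.06 - 0.89 = 0.17

0.17 bits


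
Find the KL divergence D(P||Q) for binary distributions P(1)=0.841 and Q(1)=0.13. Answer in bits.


KL = p*log2(p/q) + (1-p)*log2((1-p)/(1-q)) = 0.841*log2(0.841/0.13) + 0.159*log2(0.159/0.87) = 1.8754

1.8754 bits


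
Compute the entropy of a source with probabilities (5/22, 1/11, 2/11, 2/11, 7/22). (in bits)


H = -sum(p_i * log2(p_i)). Terms: -(5/22)*log2(5/22) = 0.485796; -(1/11)*log2(1/11) = 0.314494; -(2/11)*log2(2/11) = 0.447169; -(2/11)*log2(2/11) = 0.447169; -(7/22)*log2(7/22) = 0.525661. H = 0.485796 + 0.314494 + 0.447169 + 0.447169 + 0.525661 = 2.2203

2.2203 bits


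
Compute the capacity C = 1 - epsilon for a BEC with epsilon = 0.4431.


C = 1 - epsilon = 1 - 0.4431 = 0.5569

0.5569 bits


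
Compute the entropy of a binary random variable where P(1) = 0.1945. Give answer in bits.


H = -p*log2(p) - (1-p)*log2(1-p). -0.1945*log2(0.1945) = 0.459440; -0.8055*log2(0.8055) = 0.251351. H = 0.459440 + 0.251351 = 0.7108

0.7108 bits


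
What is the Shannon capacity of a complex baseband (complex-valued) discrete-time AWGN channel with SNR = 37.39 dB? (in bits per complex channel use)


SNR_linear = 10^(37.39/10) = 5482.7696; C = log2(1 + SNR_linear) = log2(1 + 5482.7696) = 12.421

12.421 bits/channel use


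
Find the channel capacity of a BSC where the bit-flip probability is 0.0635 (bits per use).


H(p) = -p*log2(p) - (1-p)*log2(1-p) = -0.0635*log2(0.0635) - 0.9365*log2(0.9365) = 0.252546 + 0.088639 = 0.3412. C = 1 - H(p) = 1 - 0.3412 = 0.6588

0.6588 bits


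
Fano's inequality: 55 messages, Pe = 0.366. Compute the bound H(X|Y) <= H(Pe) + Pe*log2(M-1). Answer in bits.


H(Pe) = -Pe*log2(Pe) - (1-Pe)*log2(1-Pe) = -0.366*log2(0.366) - 0.634*log2(0.634) = 0.530731 + 0.416820 = 0.9476. Pe*log2(M-1) = 0.366*log2(54) = 2.106289. Bound = H(Pe) + Pe*log2(M-1) = 0.530731 + 0.416820 + 2.106289 = 3.0538

3.0538 bits


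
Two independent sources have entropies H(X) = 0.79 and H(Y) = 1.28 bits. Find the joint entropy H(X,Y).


For independent variables, H(X,Y) = H(X) + H(Y) = 0.79 + 1.28 = 2.07

2.07 bits


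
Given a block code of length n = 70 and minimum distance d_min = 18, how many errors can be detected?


Detection capability = d_min - 1 = 18 - 1 = 17

17 errors


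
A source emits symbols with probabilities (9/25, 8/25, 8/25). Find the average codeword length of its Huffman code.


Huffman construction (repeatedly merge the two least-probable nodes; each merge adds 1 bit to every symbol beneath it): 8/25 + 8/25 = 16/25; 9/25 + 16/25 = 1. Resulting codeword lengths (in the order the probabilities were given): (1, 2, 2). L_avg = sum(p_i * l_i) = 9/25*1 + 8/25*2 + 8/25*2 = 41/25 = 1.64

1.64 bits


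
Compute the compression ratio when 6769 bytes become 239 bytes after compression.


Ratio = original / compressed = 6769 / 239 = 28.3222

28.3222


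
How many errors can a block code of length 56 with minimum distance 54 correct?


Correction capability = floor((d-1)/2) = floor((54-1)/2) = 26

26 errors


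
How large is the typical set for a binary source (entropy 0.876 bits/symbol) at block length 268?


log2|A_typical| = nH = 268 * 0.876 = 234.768, so |A_typical| ~ 2^234.768 = 4.701e+70

4.701e+70


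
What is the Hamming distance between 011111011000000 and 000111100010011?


Count differing positions: . ^ ^ . . . ^ ^ ^ . ^ . . ^ ^ = 8 differences

8


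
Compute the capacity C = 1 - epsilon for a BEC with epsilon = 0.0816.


C = 1 - epsilon = 1 - 0.0816 = 0.9184

0.9184 bits


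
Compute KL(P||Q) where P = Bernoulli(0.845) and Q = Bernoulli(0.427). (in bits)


KL = p*log2(p/q) + (1-p)*log2((1-p)/(1-q)) = 0.845*log2(0.845/0.427) + 0.155*log2(0.155/0.573) = 0.5397

0.5397 bits


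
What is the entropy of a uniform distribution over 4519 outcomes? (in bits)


H = log2(n) = log2(4519) = 12.1418

12.1418 bits


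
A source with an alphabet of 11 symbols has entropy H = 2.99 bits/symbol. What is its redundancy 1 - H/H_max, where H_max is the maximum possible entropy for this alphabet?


H_max = log2(K) = log2(11) = 3.4594 bits/symbol. Redundancy = 1 - H/H_max = 1 - 2.99/3.4594 = 1 - 0.8643 = 0.1357

0.1357


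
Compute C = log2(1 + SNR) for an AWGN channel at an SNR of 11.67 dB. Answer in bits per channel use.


SNR_linear = 10^(11.67/10) = 14.6893; C = log2(1 + SNR_linear) = log2(1 + 14.6893) = 3.9717

3.9717 bits/channel use


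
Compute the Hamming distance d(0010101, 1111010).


Count differing positions: ^ ^ . ^ ^ ^ ^ = 6 differences

6


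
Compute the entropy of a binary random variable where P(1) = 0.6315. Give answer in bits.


H = -p*log2(p) - (1-p)*log2(1-p). -0.6315*log2(0.6315) = 0.418776; -0.3685*log2(0.3685) = 0.530737. H = 0.418776 + 0.530737 = 0.9495

0.9495 bits


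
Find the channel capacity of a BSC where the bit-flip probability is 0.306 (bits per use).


H(p) = -p*log2(p) - (1-p)*log2(1-p) = -0.306*log2(0.306) - 0.694*log2(0.694) = 0.522769 + 0.365733 = 0.8885. C = 1 - H(p) = 1 - 0.8885 = 0.1115

0.1115 bits


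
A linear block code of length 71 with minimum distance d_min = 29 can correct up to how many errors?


Correction capability = floor((d-1)/2) = floor((29-1)/2) = 14

14 errors


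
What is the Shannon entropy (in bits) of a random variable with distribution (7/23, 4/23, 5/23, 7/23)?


H = -sum(p_i * log2(p_i)). Terms: -(7/23)*log2(7/23) = 0.522324; -(4/23)*log2(4/23) = 0.438880; -(5/23)*log2(5/23) = 0.478616; -(7/23)*log2(7/23) = 0.522324. H = 0.522324 + 0.438880 + 0.478616 + 0.522324 = 1.9621

1.9621 bits


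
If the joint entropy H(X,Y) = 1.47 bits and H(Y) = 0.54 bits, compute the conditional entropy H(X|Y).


H(X|Y) = H(X,Y) - H(Y) = 1.47 - 0.54 = 0.93

0.93 bits


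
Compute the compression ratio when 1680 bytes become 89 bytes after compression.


Ratio = original / compressed = 1680 / 89 = 18.8764

18.8764


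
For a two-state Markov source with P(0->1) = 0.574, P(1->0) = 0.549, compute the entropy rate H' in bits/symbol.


Stationary distribution: pi_0 = p10/(p01+p10) = 0.4889, pi_1 = 0.5111. Entropy rate H' = pi_0*H(p01) + pi_1*H(p10) = 0.4889*0.9841 + 0.5111*0.9931 = 0.9887

0.9887 bits/symbol


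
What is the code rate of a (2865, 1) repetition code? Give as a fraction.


Rate = k/n = 1/2865

1/2865


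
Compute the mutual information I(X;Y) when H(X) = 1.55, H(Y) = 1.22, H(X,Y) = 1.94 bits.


I(X;Y) = H(X) + H(Y) - H(X,Y) = 1.55 + 1.22 - 1.94 = 0.83

0.83 bits


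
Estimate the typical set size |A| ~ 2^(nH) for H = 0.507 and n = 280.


log2|A_typical| = nH = 280 * 0.507 = 141.96, so |A_typical| ~ 2^141.96 = 5.423e+42

5.423e+42


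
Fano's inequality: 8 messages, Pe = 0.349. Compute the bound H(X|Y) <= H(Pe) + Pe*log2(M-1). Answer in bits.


H(Pe) = -Pe*log2(Pe) - (1-Pe)*log2(1-Pe) = -0.349*log2(0.349) - 0.651*log2(0.651) = 0.530027 + 0.403145 = 0.9332. Pe*log2(M-1) = 0.349*log2(7) = 0.979767. Bound = H(Pe) + Pe*log2(M-1) = 0.530027 + 0.403145 + 0.979767 = 1.9129

1.9129 bits


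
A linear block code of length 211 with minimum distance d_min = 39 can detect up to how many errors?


Detection capability = d_min - 1 = 39 - 1 = 38

38 errors


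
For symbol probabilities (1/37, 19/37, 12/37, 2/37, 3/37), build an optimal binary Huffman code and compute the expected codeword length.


Huffman construction (repeatedly merge the two least-probable nodes; each merge adds 1 bit to every symbol beneath it): 1/37 + 2/37 = 3/37; 3/37 + 3/37 = 6/37; 6/37 + 12/37 = 18/37; 18/37 + 19/37 = 1. Resulting codeword lengths (in the order the probabilities were given): (4, 1, 2, 4, 3). L_avg = sum(p_i * l_i) = 1/37*4 + 19/37*1 + 12/37*2 + 2/37*4 + 3/37*3 = 64/37 = 1.7297

1.7297 bits


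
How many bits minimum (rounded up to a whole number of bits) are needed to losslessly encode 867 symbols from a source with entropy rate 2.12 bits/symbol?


Minimum bits >= n * H = 867 * 2.12 = 1838.04, rounded up to a whole number of bits = 1839

1839 bits


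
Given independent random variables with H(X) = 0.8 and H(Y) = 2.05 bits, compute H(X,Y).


For independent variables, H(X,Y) = H(X) + H(Y) = 0.8 + 2.05 = 2.85

2.85 bits


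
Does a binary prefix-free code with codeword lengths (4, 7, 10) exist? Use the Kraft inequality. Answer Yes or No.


Kraft sum = sum(2^(-l_i)) = 0.0713, need <= 1. Result: satisfied (a binary prefix-free code with these lengths exists)

Yes


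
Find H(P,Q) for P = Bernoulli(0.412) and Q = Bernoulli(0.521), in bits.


H(P,Q) = -p*log2(q) - (1-p)*log2(1-q). -0.412*log2(0.521) = 0.387546; -0.588*log2(0.479) = 0.624399. H(P,Q) = 0.387546 + 0.624399 = 1.0119

1.0119 bits


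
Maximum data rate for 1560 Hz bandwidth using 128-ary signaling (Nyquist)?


Rate = 2 * B * log2(M) = 2 * 1560 * 7.0 = 21840.0

21840.0 bps


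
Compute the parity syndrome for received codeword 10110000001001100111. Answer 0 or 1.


Syndrome = XOR of all bits = 1 XOR 0 XOR 1 XOR 1 XOR 0 XOR 0 XOR 0 XOR 0 XOR 0 XOR 0 XOR 1 XOR 0 XOR 0 XOR 1 XOR 1 XOR 0 XOR 0 XOR 1 XOR 1 XOR 1 = 1

1


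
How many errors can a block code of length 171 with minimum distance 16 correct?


Correction capability = floor((d-1)/2) = floor((16-1)/2) = 7

7 errors


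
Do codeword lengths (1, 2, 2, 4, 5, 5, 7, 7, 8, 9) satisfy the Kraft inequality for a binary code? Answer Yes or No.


Kraft sum = sum(2^(-l_i)) = 1.1465, need <= 1. Result: violated (a binary prefix-free code with these lengths cannot exist)

No


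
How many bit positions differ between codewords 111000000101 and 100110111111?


Count differing positions: . ^ ^ ^ ^ . ^ ^ ^ . ^ . = 8 differences

8


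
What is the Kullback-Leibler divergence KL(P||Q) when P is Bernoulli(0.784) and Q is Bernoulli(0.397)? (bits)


KL = p*log2(p/q) + (1-p)*log2((1-p)/(1-q)) = 0.784*log2(0.784/0.397) + 0.216*log2(0.216/0.603) = 0.4497

0.4497 bits


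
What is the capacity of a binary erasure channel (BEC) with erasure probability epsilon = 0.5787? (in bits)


C = 1 - epsilon = 1 - 0.5787 = 0.4213

0.4213 bits


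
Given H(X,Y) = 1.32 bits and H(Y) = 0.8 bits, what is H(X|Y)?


H(X|Y) = H(X,Y) - H(Y) = 1.32 - 0.8 = 0.52

0.52 bits


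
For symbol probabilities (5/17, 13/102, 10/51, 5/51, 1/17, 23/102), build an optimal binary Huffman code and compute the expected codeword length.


Huffman construction (repeatedly merge the two least-probable nodes; each merge adds 1 bit to every symbol beneath it): 1/17 + 5/51 = 8/51; 13/102 + 8/51 = 29/102; 10/51 + 23/102 = 43/102; 29/102 + 5/17 = 59/102; 43/102 + 59/102 = 1. Resulting codeword lengths (in the order the probabilities were given): (2, 3, 2, 4, 4, 2). L_avg = sum(p_i * l_i) = 5/17*2 + 13/102*3 + 10/51*2 + 5/51*4 + 1/17*4 + 23/102*2 = 83/34 = 2.4412

2.4412 bits


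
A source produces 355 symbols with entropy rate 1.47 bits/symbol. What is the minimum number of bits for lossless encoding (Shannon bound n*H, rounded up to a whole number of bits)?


Minimum bits >= n * H = 355 * 1.47 = 521.85, rounded up to a whole number of bits = 522

522 bits


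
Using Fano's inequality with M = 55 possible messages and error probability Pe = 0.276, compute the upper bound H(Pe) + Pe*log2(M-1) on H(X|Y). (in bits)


H(Pe) = -Pe*log2(Pe) - (1-Pe)*log2(1-Pe) = -0.276*log2(0.276) - 0.724*log2(0.724) = 0.512604 + 0.337339 = 0.8499. Pe*log2(M-1) = 0.276*log2(54) = 1.588349. Bound = H(Pe) + Pe*log2(M-1) = 0.512604 + 0.337339 + 1.588349 = 2.4383

2.4383 bits


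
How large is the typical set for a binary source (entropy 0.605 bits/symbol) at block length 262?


log2|A_typical| = nH = 262 * 0.605 = 158.51, so |A_typical| ~ 2^158.51 = 5.203e+47

5.203e+47


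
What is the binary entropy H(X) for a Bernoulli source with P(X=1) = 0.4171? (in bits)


H = -p*log2(p) - (1-p)*log2(1-p). -0.4171*log2(0.4171) = 0.526186; -0.5829*log2(0.5829) = 0.453892. H = 0.526186 + 0.453892 = 0.9801

0.9801 bits


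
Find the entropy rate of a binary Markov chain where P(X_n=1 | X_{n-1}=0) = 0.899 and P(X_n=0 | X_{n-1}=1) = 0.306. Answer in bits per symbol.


Stationary distribution: pi_0 = p10/(p01+p10) = 0.2539, pi_1 = 0.7461. Entropy rate H' = pi_0*H(p01) + pi_1*H(p10) = 0.2539*0.4722 + 0.7461*0.8885 = 0.7828

0.7828 bits/symbol


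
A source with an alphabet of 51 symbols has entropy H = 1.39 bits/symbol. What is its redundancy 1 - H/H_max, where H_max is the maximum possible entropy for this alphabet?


H_max = log2(K) = log2(51) = 5.6724 bits/symbol. Redundancy = 1 - H/H_max = 1 - 1.39/5.6724 = 1 - 0.245 = 0.755

0.755


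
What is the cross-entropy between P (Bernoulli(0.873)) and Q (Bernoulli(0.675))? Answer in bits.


H(P,Q) = -p*log2(q) - (1-p)*log2(1-q). -0.873*log2(0.675) = 0.495026; -0.127*log2(0.325) = 0.205929. H(P,Q) = 0.495026 + 0.205929 = 0.701

0.701 bits


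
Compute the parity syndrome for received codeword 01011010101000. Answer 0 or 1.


Syndrome = XOR of all bits = 0 XOR 1 XOR 0 XOR 1 XOR 1 XOR 0 XOR 1 XOR 0 XOR 1 XOR 0 XOR 1 XOR 0 XOR 0 XOR 0 = 0

0


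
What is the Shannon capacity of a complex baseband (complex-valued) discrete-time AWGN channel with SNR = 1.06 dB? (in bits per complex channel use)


SNR_linear = 10^(1.06/10) = 1.2764; C = log2(1 + SNR_linear) = log2(1 + 1.2764) = 1.1868

1.1868 bits/channel use


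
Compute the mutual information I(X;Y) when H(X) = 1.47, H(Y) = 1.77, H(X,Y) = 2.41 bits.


I(X;Y) = H(X) + H(Y) - H(X,Y) = 1.47 + 1.77 - 2.41 = 0.83

0.83 bits


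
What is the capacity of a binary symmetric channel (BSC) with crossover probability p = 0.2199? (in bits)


H(p) = -p*log2(p) - (1-p)*log2(1-p) = -0.2199*log2(0.2199) - 0.7801*log2(0.7801) = 0.480499 + 0.279486 = 0.76. C = 1 - H(p) = 1 - 0.76 = 0.24

0.24 bits


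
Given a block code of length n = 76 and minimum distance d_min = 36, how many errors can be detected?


Detection capability = d_min - 1 = 36 - 1 = 35

35 errors


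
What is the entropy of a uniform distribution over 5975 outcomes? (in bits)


H = log2(n) = log2(5975) = 12.5447

12.5447 bits


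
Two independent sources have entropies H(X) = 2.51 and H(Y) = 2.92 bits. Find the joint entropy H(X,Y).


For independent variables, H(X,Y) = H(X) + H(Y) = 2.51 + 2.92 = 5.43

5.43 bits


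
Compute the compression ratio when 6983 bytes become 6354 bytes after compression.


Ratio = original / compressed = 6983 / 6354 = 1.099

1.099


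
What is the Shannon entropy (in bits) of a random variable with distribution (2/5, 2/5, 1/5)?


H = -sum(p_i * log2(p_i)). Terms: -(2/5)*log2(2/5) = 0.528771; -(2/5)*log2(2/5) = 0.528771; -(1/5)*log2(1/5) = 0.464386. H = 0.528771 + 0.528771 + 0.464386 = 1.5219

1.5219 bits


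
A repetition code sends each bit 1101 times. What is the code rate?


Rate = k/n = 1/1101

1/1101


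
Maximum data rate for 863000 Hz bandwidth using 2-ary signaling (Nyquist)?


Rate = 2 * B * log2(M) = 2 * 863000 * 1.0 = 1726000.0

1726000.0 bps


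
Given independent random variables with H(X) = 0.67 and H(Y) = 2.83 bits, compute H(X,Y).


For independent variables, H(X,Y) = H(X) + H(Y) = 0.67 + 2.83 = 3.5

3.5 bits


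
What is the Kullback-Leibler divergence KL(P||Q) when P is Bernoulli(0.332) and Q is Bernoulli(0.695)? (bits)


KL = p*log2(p/q) + (1-p)*log2((1-p)/(1-q)) = 0.332*log2(0.332/0.695) + 0.668*log2(0.668/0.305) = 0.4017

0.4017 bits


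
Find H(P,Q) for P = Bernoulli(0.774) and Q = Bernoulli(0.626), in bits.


H(P,Q) = -p*log2(q) - (1-p)*log2(1-q). -0.774*log2(0.626) = 0.523042; -0.226*log2(0.374) = 0.320669. H(P,Q) = 0.523042 + 0.320669 = 0.8437

0.8437 bits


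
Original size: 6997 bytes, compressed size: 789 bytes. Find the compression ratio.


Ratio = original / compressed = 6997 / 789 = 8.8682

8.8682


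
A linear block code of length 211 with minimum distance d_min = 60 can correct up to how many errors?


Correction capability = floor((d-1)/2) = floor((60-1)/2) = 29

29 errors


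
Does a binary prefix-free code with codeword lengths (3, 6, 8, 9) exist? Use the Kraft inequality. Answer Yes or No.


Kraft sum = sum(2^(-l_i)) = 0.1465, need <= 1. Result: satisfied (a binary prefix-free code with these lengths exists)

Yes


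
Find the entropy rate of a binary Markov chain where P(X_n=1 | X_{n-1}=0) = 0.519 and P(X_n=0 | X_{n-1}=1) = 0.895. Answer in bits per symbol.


Stationary distribution: pi_0 = p10/(p01+p10) = 0.633, pi_1 = 0.367. Entropy rate H' = pi_0*H(p01) + pi_1*H(p10) = 0.633*0.999 + 0.367*0.4846 = 0.8102

0.8102 bits/symbol


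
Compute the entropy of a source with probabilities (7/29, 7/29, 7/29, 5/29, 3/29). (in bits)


H = -sum(p_i * log2(p_i)). Terms: -(7/29)*log2(7/29) = 0.494979; -(7/29)*log2(7/29) = 0.494979; -(7/29)*log2(7/29) = 0.494979; -(5/29)*log2(5/29) = 0.437251; -(3/29)*log2(3/29) = 0.338588. H = 0.494979 + 0.494979 + 0.494979 + 0.437251 + 0.338588 = 2.2608

2.2608 bits


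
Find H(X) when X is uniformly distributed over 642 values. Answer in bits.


H = log2(n) = log2(642) = 9.3264

9.3264 bits


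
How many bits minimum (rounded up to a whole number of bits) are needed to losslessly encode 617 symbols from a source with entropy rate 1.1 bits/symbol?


Minimum bits >= n * H = 617 * 1.1 = 678.7, rounded up to a whole number of bits = 679

679 bits


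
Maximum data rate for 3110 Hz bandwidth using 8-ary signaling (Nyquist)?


Rate = 2 * B * log2(M) = 2 * 3110 * 3.0 = 18660.0

18660.0 bps


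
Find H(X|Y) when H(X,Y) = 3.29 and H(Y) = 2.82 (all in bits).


H(X|Y) = H(X,Y) - H(Y) = 3.29 - 2.82 = 0.47

0.47 bits


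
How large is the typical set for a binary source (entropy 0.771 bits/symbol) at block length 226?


log2|A_typical| = nH = 226 * 0.771 = 174.246, so |A_typical| ~ 2^174.246 = 2.840e+52

2.840e+52


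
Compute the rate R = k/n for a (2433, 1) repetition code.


Rate = k/n = 1/2433

1/2433


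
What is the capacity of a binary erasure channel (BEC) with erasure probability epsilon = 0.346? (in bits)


C = 1 - epsilon = 1 - 0.346 = 0.654

0.654 bits


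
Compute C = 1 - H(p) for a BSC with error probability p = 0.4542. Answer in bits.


H(p) = -p*log2(p) - (1-p)*log2(1-p) = -0.4542*log2(0.4542) - 0.5458*log2(0.5458) = 0.517152 + 0.476787 = 0.9939. C = 1 - H(p) = 1 - 0.9939 = 0.0061

0.0061 bits


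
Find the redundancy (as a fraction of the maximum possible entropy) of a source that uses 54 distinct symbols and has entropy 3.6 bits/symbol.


H_max = log2(K) = log2(54) = 5.7549 bits/symbol. Redundancy = 1 - H/H_max = 1 - 3.6/5.7549 = 1 - 0.6256 = 0.3744

0.3744


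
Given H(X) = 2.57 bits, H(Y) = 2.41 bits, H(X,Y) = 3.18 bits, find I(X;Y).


I(X;Y) = H(X) + H(Y) - H(X,Y) = 2.57 + 2.41 - 3.18 = 1.8

1.8 bits


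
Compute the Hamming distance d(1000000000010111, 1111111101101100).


Count differing positions: . ^ ^ ^ ^ ^ ^ ^ . ^ ^ ^ ^ . ^ ^ = 13 differences

13


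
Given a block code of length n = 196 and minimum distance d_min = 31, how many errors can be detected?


Detection capability = d_min - 1 = 31 - 1 = 30

30 errors


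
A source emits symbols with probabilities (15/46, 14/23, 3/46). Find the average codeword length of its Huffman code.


Huffman construction (repeatedly merge the two least-probable nodes; each merge adds 1 bit to every symbol beneath it): 3/46 + 15/46 = 9/23; 9/23 + 14/23 = 1. Resulting codeword lengths (in the order the probabilities were given): (2, 1, 2). L_avg = sum(p_i * l_i) = 15/46*2 + 14/23*1 + 3/46*2 = 32/23 = 1.3913

1.3913 bits


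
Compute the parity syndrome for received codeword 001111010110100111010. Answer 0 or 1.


Syndrome = XOR of all bits = 0 XOR 0 XOR 1 XOR 1 XOR 1 XOR 1 XOR 0 XOR 1 XOR 0 XOR 1 XOR 1 XOR 0 XOR 1 XOR 0 XOR 0 XOR 1 XOR 1 XOR 1 XOR 0 XOR 1 XOR 0 = 0

0


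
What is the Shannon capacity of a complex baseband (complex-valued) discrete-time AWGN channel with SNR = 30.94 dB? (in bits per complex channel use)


SNR_linear = 10^(30.94/10) = 1241.6523; C = log2(1 + SNR_linear) = log2(1 + 1241.6523) = 10.2792

10.2792 bits/channel use


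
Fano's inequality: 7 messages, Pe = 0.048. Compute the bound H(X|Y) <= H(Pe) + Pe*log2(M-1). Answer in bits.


H(Pe) = -Pe*log2(Pe) - (1-Pe)*log2(1-Pe) = -0.048*log2(0.048) - 0.952*log2(0.952) = 0.210279 + 0.067560 = 0.2778. Pe*log2(M-1) = 0.048*log2(6) = 0.124078. Bound = H(Pe) + Pe*log2(M-1) = 0.210279 + 0.067560 + 0.124078 = 0.4019

0.4019 bits


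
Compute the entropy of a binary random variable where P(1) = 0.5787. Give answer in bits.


H = -p*log2(p) - (1-p)*log2(1-p). -0.5787*log2(0.5787) = 0.456659; -0.4213*log2(0.4213) = 0.525395. H = 0.456659 + 0.525395 = 0.9821

0.9821 bits


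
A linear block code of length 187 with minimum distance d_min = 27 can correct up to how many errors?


Correction capability = floor((d-1)/2) = floor((27-1)/2) = 13

13 errors


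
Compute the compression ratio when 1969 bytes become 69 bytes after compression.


Ratio = original / compressed = 1969 / 69 = 28.5362

28.5362


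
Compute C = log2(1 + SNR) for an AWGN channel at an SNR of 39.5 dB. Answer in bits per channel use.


SNR_linear = 10^(39.5/10) = 8912.5094; C = log2(1 + SNR_linear) = log2(1 + 8912.5094) = 13.1218

13.1218 bits/channel use


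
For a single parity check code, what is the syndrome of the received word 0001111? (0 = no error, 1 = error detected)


Syndrome = XOR of all bits = 0 XOR 0 XOR 0 XOR 1 XOR 1 XOR 1 XOR 1 = 0

0


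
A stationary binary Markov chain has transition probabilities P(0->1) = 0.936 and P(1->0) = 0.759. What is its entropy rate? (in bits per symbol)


Stationary distribution: pi_0 = p10/(p01+p10) = 0.4478, pi_1 = 0.5522. Entropy rate H' = pi_0*H(p01) + pi_1*H(p10) = 0.4478*0.3431 + 0.5522*0.7967 = 0.5936

0.5936 bits/symbol


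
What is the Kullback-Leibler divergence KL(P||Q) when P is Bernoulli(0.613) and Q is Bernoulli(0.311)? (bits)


KL = p*log2(p/q) + (1-p)*log2((1-p)/(1-q)) = 0.613*log2(0.613/0.311) + 0.387*log2(0.387/0.689) = 0.2781

0.2781 bits


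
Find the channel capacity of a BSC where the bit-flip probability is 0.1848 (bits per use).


H(p) = -p*log2(p) - (1-p)*log2(1-p) = -0.1848*log2(0.1848) - 0.8152*log2(0.8152) = 0.450166 + 0.240300 = 0.6905. C = 1 - H(p) = 1 - 0.6905 = 0.3095

0.3095 bits


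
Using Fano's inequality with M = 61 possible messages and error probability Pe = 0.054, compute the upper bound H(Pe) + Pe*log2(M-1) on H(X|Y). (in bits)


H(Pe) = -Pe*log2(Pe) - (1-Pe)*log2(1-Pe) = -0.054*log2(0.054) - 0.946*log2(0.946) = 0.227388 + 0.075763 = 0.3032. Pe*log2(M-1) = 0.054*log2(60) = 0.318972. Bound = H(Pe) + Pe*log2(M-1) = 0.227388 + 0.075763 + 0.318972 = 0.6221

0.6221 bits


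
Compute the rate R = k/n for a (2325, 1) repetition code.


Rate = k/n = 1/2325

1/2325


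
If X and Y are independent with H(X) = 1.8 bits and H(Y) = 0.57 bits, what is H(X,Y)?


For independent variables, H(X,Y) = H(X) + H(Y) = 1.8 + 0.57 = 2.37

2.37 bits


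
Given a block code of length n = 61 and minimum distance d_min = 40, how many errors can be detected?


Detection capability = d_min - 1 = 40 - 1 = 39

39 errors


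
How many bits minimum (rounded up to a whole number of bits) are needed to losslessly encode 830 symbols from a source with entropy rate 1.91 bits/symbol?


Minimum bits >= n * H = 830 * 1.91 = 1585.3, rounded up to a whole number of bits = 1586

1586 bits


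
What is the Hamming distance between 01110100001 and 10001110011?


Count differing positions: ^ ^ ^ ^ ^ . ^ . . ^ . = 7 differences

7


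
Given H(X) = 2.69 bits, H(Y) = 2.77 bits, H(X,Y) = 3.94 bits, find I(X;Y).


I(X;Y) = H(X) + H(Y) - H(X,Y) = 2.69 + 2.77 - 3.94 = 1.52

1.52 bits


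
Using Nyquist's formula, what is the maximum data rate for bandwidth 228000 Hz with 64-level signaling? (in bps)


Rate = 2 * B * log2(M) = 2 * 228000 * 6.0 = 2736000.0

2736000.0 bps


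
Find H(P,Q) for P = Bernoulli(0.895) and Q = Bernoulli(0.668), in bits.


H(P,Q) = -p*log2(q) - (1-p)*log2(1-q). -0.895*log2(0.668) = 0.520962; -0.105*log2(0.332) = 0.167028. H(P,Q) = 0.520962 + 0.167028 = 0.688

0.688 bits


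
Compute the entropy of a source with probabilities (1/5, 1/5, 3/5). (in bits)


H = -sum(p_i * log2(p_i)). Terms: -(1/5)*log2(1/5) = 0.464386; -(1/5)*log2(1/5) = 0.464386; -(3/5)*log2(3/5) = 0.442179. H = 0.464386 + 0.464386 + 0.442179 = 1.371

1.371 bits


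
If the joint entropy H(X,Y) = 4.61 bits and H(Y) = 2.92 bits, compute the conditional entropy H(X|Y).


H(X|Y) = H(X,Y) - H(Y) = 4.61 - 2.92 = 1.69

1.69 bits


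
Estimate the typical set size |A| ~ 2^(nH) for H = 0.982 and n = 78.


log2|A_typical| = nH = 78 * 0.982 = 76.596, so |A_typical| ~ 2^76.596 = 1.142e+23

1.142e+23


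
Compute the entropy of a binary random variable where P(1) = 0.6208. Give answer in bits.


H = -p*log2(p) - (1-p)*log2(1-p). -0.6208*log2(0.6208) = 0.426986; -0.3792*log2(0.3792) = 0.530489. H = 0.426986 + 0.530489 = 0.9575

0.9575 bits


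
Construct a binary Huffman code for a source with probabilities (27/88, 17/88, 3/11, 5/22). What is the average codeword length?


Huffman construction (repeatedly merge the two least-probable nodes; each merge adds 1 bit to every symbol beneath it): 17/88 + 5/22 = 37/88; 3/11 + 27/88 = 51/88; 37/88 + 51/88 = 1. Resulting codeword lengths (in the order the probabilities were given): (2, 2, 2, 2). L_avg = sum(p_i * l_i) = 27/88*2 + 17/88*2 + 3/11*2 + 5/22*2 = 2

2.0 bits


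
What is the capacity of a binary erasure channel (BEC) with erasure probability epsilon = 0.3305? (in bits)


C = 1 - epsilon = 1 - 0.3305 = 0.6695

0.6695 bits


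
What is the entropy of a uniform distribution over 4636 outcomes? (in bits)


H = log2(n) = log2(4636) = 12.1787

12.1787 bits


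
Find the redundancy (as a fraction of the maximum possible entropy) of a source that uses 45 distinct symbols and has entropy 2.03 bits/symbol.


H_max = log2(K) = log2(45) = 5.4919 bits/symbol. Redundancy = 1 - H/H_max = 1 - 2.03/5.4919 = 1 - 0.3696 = 0.6304

0.6304


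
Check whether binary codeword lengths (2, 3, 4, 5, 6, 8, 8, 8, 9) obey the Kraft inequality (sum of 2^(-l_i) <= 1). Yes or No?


Kraft sum = sum(2^(-l_i)) = 0.498, need <= 1. Result: satisfied (a binary prefix-free code with these lengths exists)

Yes


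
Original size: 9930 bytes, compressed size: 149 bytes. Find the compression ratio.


Ratio = original / compressed = 9930 / 149 = 66.6443

66.6443


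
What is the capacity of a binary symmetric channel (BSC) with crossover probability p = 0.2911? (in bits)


H(p) = -p*log2(p) - (1-p)*log2(1-p) = -0.2911*log2(0.2911) - 0.7089*log2(0.7089) = 0.518278 + 0.351860 = 0.8701. C = 1 - H(p) = 1 - 0.8701 = 0.1299

0.1299 bits


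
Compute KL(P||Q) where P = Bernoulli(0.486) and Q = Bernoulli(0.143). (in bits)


KL = p*log2(p/q) + (1-p)*log2((1-p)/(1-q)) = 0.486*log2(0.486/0.143) + 0.514*log2(0.514/0.857) = 0.4787

0.4787 bits


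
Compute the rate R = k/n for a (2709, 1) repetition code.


Rate = k/n = 1/2709

1/2709


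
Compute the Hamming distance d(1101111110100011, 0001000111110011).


Count differing positions: ^ ^ . . ^ ^ ^ . . ^ . ^ . . . . = 7 differences

7


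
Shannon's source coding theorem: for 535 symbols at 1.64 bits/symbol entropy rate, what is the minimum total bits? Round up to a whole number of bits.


Minimum bits >= n * H = 535 * 1.64 = 877.4, rounded up to a whole number of bits = 878

878 bits


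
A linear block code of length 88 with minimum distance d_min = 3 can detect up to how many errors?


Detection capability = d_min - 1 = 3 - 1 = 2

2 errors


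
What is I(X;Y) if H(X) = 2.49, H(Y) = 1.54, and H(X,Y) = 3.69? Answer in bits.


I(X;Y) = H(X) + H(Y) - H(X,Y) = 2.49 + 1.54 - 3.69 = 0.34

0.34 bits


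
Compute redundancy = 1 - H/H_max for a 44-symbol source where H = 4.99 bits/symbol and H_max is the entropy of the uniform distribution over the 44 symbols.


H_max = log2(K) = log2(44) = 5.4594 bits/symbol. Redundancy = 1 - H/H_max = 1 - 4.99/5.4594 = 1 - 0.914 = 0.086

0.086
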